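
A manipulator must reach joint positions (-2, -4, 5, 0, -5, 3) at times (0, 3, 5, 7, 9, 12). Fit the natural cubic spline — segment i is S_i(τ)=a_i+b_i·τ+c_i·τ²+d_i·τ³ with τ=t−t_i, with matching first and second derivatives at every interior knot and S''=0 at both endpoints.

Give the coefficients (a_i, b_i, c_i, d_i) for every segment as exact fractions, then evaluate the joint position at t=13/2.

  seg 0: a=-2 b=-23/8 c=0 d=53/216
  seg 1: a=-4 b=15/4 c=53/24 d=-11/12
  seg 2: a=5 b=19/12 c=-79/24 d=5/8
  seg 3: a=0 b=-49/12 c=11/24 d=1/6
  seg 4: a=-5 b=-1/4 c=35/24 d=-35/216
S(13/2) = 133/64

Δ: Δ0=-2/3, Δ1=9/2, Δ2=-5/2, Δ3=-5/2, Δ4=8/3
row 1: diag=10, rhs=31; c'=1/5, d'=31/10
row 2: denom=8−2·1/5=38/5; d'=(-42−2·31/10)/(38/5)=-241/38
row 3: denom=8−2·5/19=142/19; d'=(0−2·-241/38)/(142/19)=241/142
row 4: denom=10−2·19/71=672/71; d'=(31−2·241/142)/(672/71)=35/12
back: M4=35/12
back: M3=241/142−19/71·35/12=11/12
back: M2=-241/38−5/19·11/12=-79/12
back: M1=31/10−1/5·-79/12=53/12
M: M0=0, M1=53/12, M2=-79/12, M3=11/12, M4=35/12, M5=0
seg 0: a=-2, c=M0/2=0, d=(M1−M0)/(6·3)=53/216, b=Δ0−h0·(2M0+M1)/6=-23/8
seg 1: a=-4, c=M1/2=53/24, d=(M2−M1)/(6·2)=-11/12, b=Δ1−h1·(2M1+M2)/6=15/4
seg 2: a=5, c=M2/2=-79/24, d=(M3−M2)/(6·2)=5/8, b=Δ2−h2·(2M2+M3)/6=19/12
seg 3: a=0, c=M3/2=11/24, d=(M4−M3)/(6·2)=1/6, b=Δ3−h3·(2M3+M4)/6=-49/12
seg 4: a=-5, c=M4/2=35/24, d=(M5−M4)/(6·3)=-35/216, b=Δ4−h4·(2M4+M5)/6=-1/4
t_q=13/2 → seg 2, τ=3/2; S=5+19/12·τ+-79/24·τ²+5/8·τ³=133/64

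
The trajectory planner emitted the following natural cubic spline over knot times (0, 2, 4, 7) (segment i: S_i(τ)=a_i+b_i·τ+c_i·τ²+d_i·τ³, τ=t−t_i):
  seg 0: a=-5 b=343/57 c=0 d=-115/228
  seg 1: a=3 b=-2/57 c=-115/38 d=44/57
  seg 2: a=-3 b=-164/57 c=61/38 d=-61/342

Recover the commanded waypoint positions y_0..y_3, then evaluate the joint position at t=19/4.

y_0=-5 y_1=3 y_2=-3 y_3=-2
S(19/4) = -10531/2432

y_0 = S_0(0) = a_0 = -5
y_1 = S_1(0) = a_1 = 3
y_2 = S_2(0) = a_2 = -3
y_3 = S_2(3) = -2
t_q=19/4 is in segment 2 (τ=3/4); S_2(τ)=-10531/2432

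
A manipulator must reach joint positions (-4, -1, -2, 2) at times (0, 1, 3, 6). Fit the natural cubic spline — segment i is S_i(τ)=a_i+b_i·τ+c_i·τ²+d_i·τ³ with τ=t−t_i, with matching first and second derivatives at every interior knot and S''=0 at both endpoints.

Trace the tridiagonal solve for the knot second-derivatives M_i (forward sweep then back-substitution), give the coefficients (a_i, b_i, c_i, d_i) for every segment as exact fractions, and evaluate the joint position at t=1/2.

Δ: Δ0=3, Δ1=-1/2, Δ2=4/3
row 1: diag=6, rhs=-21; c'=1/3, d'=-7/2
row 2: denom=10−2·1/3=28/3; d'=(11−2·-7/2)/(28/3)=27/14
back: M2=27/14
back: M1=-7/2−1/3·27/14=-29/7
M: M0=0, M1=-29/7, M2=27/14, M3=0
seg 0: a=-4, c=M0/2=0, d=(M1−M0)/(6·1)=-29/42, b=Δ0−h0·(2M0+M1)/6=155/42
seg 1: a=-1, c=M1/2=-29/14, d=(M2−M1)/(6·2)=85/168, b=Δ1−h1·(2M1+M2)/6=34/21
seg 2: a=-2, c=M2/2=27/28, d=(M3−M2)/(6·3)=-3/28, b=Δ2−h2·(2M2+M3)/6=-25/42
t_q=1/2 → seg 0, τ=1/2; S=-4+155/42·τ+0·τ²+-29/42·τ³=-251/112

  seg 0: a=-4 b=155/42 c=0 d=-29/42
  seg 1: a=-1 b=34/21 c=-29/14 d=85/168
  seg 2: a=-2 b=-25/42 c=27/28 d=-3/28
S(1/2) = -251/112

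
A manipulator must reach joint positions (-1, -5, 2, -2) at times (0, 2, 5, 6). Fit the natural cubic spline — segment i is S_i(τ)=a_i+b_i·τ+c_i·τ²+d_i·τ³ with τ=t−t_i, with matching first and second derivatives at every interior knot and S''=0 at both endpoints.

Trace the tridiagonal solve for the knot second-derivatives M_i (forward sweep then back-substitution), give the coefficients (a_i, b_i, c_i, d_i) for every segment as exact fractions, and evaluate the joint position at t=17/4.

  seg 0: a=-1 b=-748/213 c=0 d=161/426
  seg 1: a=-5 b=218/213 c=161/71 d=-130/213
  seg 2: a=2 b=-394/213 c=-229/71 d=229/213
S(17/4) = 4159/2272

Δ: Δ0=-2, Δ1=7/3, Δ2=-4
row 1: diag=10, rhs=26; c'=3/10, d'=13/5
row 2: denom=8−3·3/10=71/10; d'=(-38−3·13/5)/(71/10)=-458/71
back: M2=-458/71
back: M1=13/5−3/10·-458/71=322/71
M: M0=0, M1=322/71, M2=-458/71, M3=0
seg 0: a=-1, c=M0/2=0, d=(M1−M0)/(6·2)=161/426, b=Δ0−h0·(2M0+M1)/6=-748/213
seg 1: a=-5, c=M1/2=161/71, d=(M2−M1)/(6·3)=-130/213, b=Δ1−h1·(2M1+M2)/6=218/213
seg 2: a=2, c=M2/2=-229/71, d=(M3−M2)/(6·1)=229/213, b=Δ2−h2·(2M2+M3)/6=-394/213
t_q=17/4 → seg 1, τ=9/4; S=-5+218/213·τ+161/71·τ²+-130/213·τ³=4159/2272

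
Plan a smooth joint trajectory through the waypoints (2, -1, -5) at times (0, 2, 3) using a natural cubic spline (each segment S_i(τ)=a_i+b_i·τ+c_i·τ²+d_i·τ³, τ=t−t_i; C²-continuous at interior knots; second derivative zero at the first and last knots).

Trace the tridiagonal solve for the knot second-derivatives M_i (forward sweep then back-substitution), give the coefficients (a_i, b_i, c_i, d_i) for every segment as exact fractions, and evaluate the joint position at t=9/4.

Δ: Δ0=-3/2, Δ1=-4
row 1: diag=6, rhs=-15; c'=1/6, d'=-5/2
back: M1=-5/2
M: M0=0, M1=-5/2, M2=0
seg 0: a=2, c=M0/2=0, d=(M1−M0)/(6·2)=-5/24, b=Δ0−h0·(2M0+M1)/6=-2/3
seg 1: a=-1, c=M1/2=-5/4, d=(M2−M1)/(6·1)=5/12, b=Δ1−h1·(2M1+M2)/6=-19/6
t_q=9/4 → seg 1, τ=1/4; S=-1+-19/6·τ+-5/4·τ²+5/12·τ³=-477/256

  seg 0: a=2 b=-2/3 c=0 d=-5/24
  seg 1: a=-1 b=-19/6 c=-5/4 d=5/12
S(9/4) = -477/256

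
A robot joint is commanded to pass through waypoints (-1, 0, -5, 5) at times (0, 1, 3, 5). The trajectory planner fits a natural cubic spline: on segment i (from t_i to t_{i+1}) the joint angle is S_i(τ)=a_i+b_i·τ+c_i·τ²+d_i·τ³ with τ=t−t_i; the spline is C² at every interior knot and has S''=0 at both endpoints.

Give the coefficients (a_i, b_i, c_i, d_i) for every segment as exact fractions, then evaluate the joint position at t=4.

Δ: Δ0=1, Δ1=-5/2, Δ2=5
row 1: diag=6, rhs=-21; c'=1/3, d'=-7/2
row 2: denom=8−2·1/3=22/3; d'=(45−2·-7/2)/(22/3)=78/11
back: M2=78/11
back: M1=-7/2−1/3·78/11=-129/22
M: M0=0, M1=-129/22, M2=78/11, M3=0
seg 0: a=-1, c=M0/2=0, d=(M1−M0)/(6·1)=-43/44, b=Δ0−h0·(2M0+M1)/6=87/44
seg 1: a=0, c=M1/2=-129/44, d=(M2−M1)/(6·2)=95/88, b=Δ1−h1·(2M1+M2)/6=-21/22
seg 2: a=-5, c=M2/2=39/11, d=(M3−M2)/(6·2)=-13/22, b=Δ2−h2·(2M2+M3)/6=3/11
t_q=4 → seg 2, τ=1; S=-5+3/11·τ+39/11·τ²+-13/22·τ³=-39/22

  seg 0: a=-1 b=87/44 c=0 d=-43/44
  seg 1: a=0 b=-21/22 c=-129/44 d=95/88
  seg 2: a=-5 b=3/11 c=39/11 d=-13/22
S(4) = -39/22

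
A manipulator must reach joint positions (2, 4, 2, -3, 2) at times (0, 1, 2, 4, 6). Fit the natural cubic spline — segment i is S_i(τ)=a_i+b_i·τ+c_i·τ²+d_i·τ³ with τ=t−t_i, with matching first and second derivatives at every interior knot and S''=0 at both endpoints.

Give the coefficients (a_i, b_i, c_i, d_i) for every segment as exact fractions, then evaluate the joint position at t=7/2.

  seg 0: a=2 b=83/28 c=0 d=-27/28
  seg 1: a=4 b=1/14 c=-81/28 d=23/28
  seg 2: a=2 b=-13/4 c=-3/7 d=45/112
  seg 3: a=-3 b=-1/7 c=111/56 d=-37/112
S(7/2) = -2225/896

Δ: Δ0=2, Δ1=-2, Δ2=-5/2, Δ3=5/2
row 1: diag=4, rhs=-24; c'=1/4, d'=-6
row 2: denom=6−1·1/4=23/4; d'=(-3−1·-6)/(23/4)=12/23
row 3: denom=8−2·8/23=168/23; d'=(30−2·12/23)/(168/23)=111/28
back: M3=111/28
back: M2=12/23−8/23·111/28=-6/7
back: M1=-6−1/4·-6/7=-81/14
M: M0=0, M1=-81/14, M2=-6/7, M3=111/28, M4=0
seg 0: a=2, c=M0/2=0, d=(M1−M0)/(6·1)=-27/28, b=Δ0−h0·(2M0+M1)/6=83/28
seg 1: a=4, c=M1/2=-81/28, d=(M2−M1)/(6·1)=23/28, b=Δ1−h1·(2M1+M2)/6=1/14
seg 2: a=2, c=M2/2=-3/7, d=(M3−M2)/(6·2)=45/112, b=Δ2−h2·(2M2+M3)/6=-13/4
seg 3: a=-3, c=M3/2=111/56, d=(M4−M3)/(6·2)=-37/112, b=Δ3−h3·(2M3+M4)/6=-1/7
t_q=7/2 → seg 2, τ=3/2; S=2+-13/4·τ+-3/7·τ²+45/112·τ³=-2225/896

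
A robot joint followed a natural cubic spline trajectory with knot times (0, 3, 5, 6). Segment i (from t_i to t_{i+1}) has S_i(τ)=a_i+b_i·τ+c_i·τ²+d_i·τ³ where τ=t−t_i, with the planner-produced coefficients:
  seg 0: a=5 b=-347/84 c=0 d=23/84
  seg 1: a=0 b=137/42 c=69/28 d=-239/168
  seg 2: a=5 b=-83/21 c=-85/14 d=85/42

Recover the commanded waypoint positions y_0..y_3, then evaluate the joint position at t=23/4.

y_0 = S_0(0) = a_0 = 5
y_1 = S_1(0) = a_1 = 0
y_2 = S_2(0) = a_2 = 5
y_3 = S_2(1) = -3
t_q=23/4 is in segment 2 (τ=3/4); S_2(τ)=-471/896

y_0=5 y_1=0 y_2=5 y_3=-3
S(23/4) = -471/896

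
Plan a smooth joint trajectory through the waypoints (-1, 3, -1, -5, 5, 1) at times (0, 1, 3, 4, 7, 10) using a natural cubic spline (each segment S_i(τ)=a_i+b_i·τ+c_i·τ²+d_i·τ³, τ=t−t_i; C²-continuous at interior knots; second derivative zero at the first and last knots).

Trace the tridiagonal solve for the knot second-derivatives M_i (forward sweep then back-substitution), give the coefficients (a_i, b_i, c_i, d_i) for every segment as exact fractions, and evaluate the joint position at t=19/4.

  seg 0: a=-1 b=1113/226 c=0 d=-209/226
  seg 1: a=3 b=243/113 c=-627/226 d=79/226
  seg 2: a=-1 b=-537/113 c=-153/226 d=323/226
  seg 3: a=-5 b=-411/226 c=408/113 d=-3851/6102
  seg 4: a=5 b=317/113 c=-1403/678 d=1403/6102
S(19/4) = -66523/14464

Δ: Δ0=4, Δ1=-2, Δ2=-4, Δ3=10/3, Δ4=-4/3
row 1: diag=6, rhs=-36; c'=1/3, d'=-6
row 2: denom=6−2·1/3=16/3; d'=(-12−2·-6)/(16/3)=0
row 3: denom=8−1·3/16=125/16; d'=(44−1·0)/(125/16)=704/125
row 4: denom=12−3·48/125=1356/125; d'=(-28−3·704/125)/(1356/125)=-1403/339
back: M4=-1403/339
back: M3=704/125−48/125·-1403/339=816/113
back: M2=0−3/16·816/113=-153/113
back: M1=-6−1/3·-153/113=-627/113
M: M0=0, M1=-627/113, M2=-153/113, M3=816/113, M4=-1403/339, M5=0
seg 0: a=-1, c=M0/2=0, d=(M1−M0)/(6·1)=-209/226, b=Δ0−h0·(2M0+M1)/6=1113/226
seg 1: a=3, c=M1/2=-627/226, d=(M2−M1)/(6·2)=79/226, b=Δ1−h1·(2M1+M2)/6=243/113
seg 2: a=-1, c=M2/2=-153/226, d=(M3−M2)/(6·1)=323/226, b=Δ2−h2·(2M2+M3)/6=-537/113
seg 3: a=-5, c=M3/2=408/113, d=(M4−M3)/(6·3)=-3851/6102, b=Δ3−h3·(2M3+M4)/6=-411/226
seg 4: a=5, c=M4/2=-1403/678, d=(M5−M4)/(6·3)=1403/6102, b=Δ4−h4·(2M4+M5)/6=317/113
t_q=19/4 → seg 3, τ=3/4; S=-5+-411/226·τ+408/113·τ²+-3851/6102·τ³=-66523/14464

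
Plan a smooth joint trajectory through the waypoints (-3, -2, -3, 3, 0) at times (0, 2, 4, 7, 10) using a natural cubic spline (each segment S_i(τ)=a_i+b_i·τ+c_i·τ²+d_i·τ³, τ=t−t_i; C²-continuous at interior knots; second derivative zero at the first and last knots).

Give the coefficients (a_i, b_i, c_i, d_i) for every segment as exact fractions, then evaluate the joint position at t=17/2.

Δ: Δ0=1/2, Δ1=-1/2, Δ2=2, Δ3=-1
row 1: diag=8, rhs=-6; c'=1/4, d'=-3/4
row 2: denom=10−2·1/4=19/2; d'=(15−2·-3/4)/(19/2)=33/19
row 3: denom=12−3·6/19=210/19; d'=(-18−3·33/19)/(210/19)=-21/10
back: M3=-21/10
back: M2=33/19−6/19·-21/10=12/5
back: M1=-3/4−1/4·12/5=-27/20
M: M0=0, M1=-27/20, M2=12/5, M3=-21/10, M4=0
seg 0: a=-3, c=M0/2=0, d=(M1−M0)/(6·2)=-9/80, b=Δ0−h0·(2M0+M1)/6=19/20
seg 1: a=-2, c=M1/2=-27/40, d=(M2−M1)/(6·2)=5/16, b=Δ1−h1·(2M1+M2)/6=-2/5
seg 2: a=-3, c=M2/2=6/5, d=(M3−M2)/(6·3)=-1/4, b=Δ2−h2·(2M2+M3)/6=13/20
seg 3: a=3, c=M3/2=-21/20, d=(M4−M3)/(6·3)=7/60, b=Δ3−h3·(2M3+M4)/6=11/10
t_q=17/2 → seg 3, τ=3/2; S=3+11/10·τ+-21/20·τ²+7/60·τ³=429/160

  seg 0: a=-3 b=19/20 c=0 d=-9/80
  seg 1: a=-2 b=-2/5 c=-27/40 d=5/16
  seg 2: a=-3 b=13/20 c=6/5 d=-1/4
  seg 3: a=3 b=11/10 c=-21/20 d=7/60
S(17/2) = 429/160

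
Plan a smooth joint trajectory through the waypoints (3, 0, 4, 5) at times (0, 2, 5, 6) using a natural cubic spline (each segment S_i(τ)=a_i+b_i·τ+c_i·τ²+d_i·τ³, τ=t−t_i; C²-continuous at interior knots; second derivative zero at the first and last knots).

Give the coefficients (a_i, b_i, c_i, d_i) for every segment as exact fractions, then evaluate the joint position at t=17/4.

Δ: Δ0=-3/2, Δ1=4/3, Δ2=1
row 1: diag=10, rhs=17; c'=3/10, d'=17/10
row 2: denom=8−3·3/10=71/10; d'=(-2−3·17/10)/(71/10)=-1
back: M2=-1
back: M1=17/10−3/10·-1=2
M: M0=0, M1=2, M2=-1, M3=0
seg 0: a=3, c=M0/2=0, d=(M1−M0)/(6·2)=1/6, b=Δ0−h0·(2M0+M1)/6=-13/6
seg 1: a=0, c=M1/2=1, d=(M2−M1)/(6·3)=-1/6, b=Δ1−h1·(2M1+M2)/6=-1/6
seg 2: a=4, c=M2/2=-1/2, d=(M3−M2)/(6·1)=1/6, b=Δ2−h2·(2M2+M3)/6=4/3
t_q=17/4 → seg 1, τ=9/4; S=0+-1/6·τ+1·τ²+-1/6·τ³=357/128

  seg 0: a=3 b=-13/6 c=0 d=1/6
  seg 1: a=0 b=-1/6 c=1 d=-1/6
  seg 2: a=4 b=4/3 c=-1/2 d=1/6
S(17/4) = 357/128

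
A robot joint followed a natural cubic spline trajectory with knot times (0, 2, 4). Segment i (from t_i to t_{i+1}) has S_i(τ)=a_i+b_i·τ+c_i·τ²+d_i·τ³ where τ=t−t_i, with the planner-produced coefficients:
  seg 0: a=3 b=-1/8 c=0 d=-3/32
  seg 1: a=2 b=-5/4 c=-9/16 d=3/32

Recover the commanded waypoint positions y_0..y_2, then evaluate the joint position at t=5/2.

y_0=3 y_1=2 y_2=-2
S(5/2) = 319/256

y_0 = S_0(0) = a_0 = 3
y_1 = S_1(0) = a_1 = 2
y_2 = S_1(2) = -2
t_q=5/2 is in segment 1 (τ=1/2); S_1(τ)=319/256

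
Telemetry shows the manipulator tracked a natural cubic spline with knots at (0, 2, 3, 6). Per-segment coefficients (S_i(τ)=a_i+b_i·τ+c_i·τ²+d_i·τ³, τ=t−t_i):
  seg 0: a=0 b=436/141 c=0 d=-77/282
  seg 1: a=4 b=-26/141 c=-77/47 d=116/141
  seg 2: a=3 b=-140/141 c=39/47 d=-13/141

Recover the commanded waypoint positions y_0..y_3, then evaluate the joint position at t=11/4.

y_0 = S_0(0) = a_0 = 0
y_1 = S_1(0) = a_1 = 4
y_2 = S_2(0) = a_2 = 3
y_3 = S_2(3) = 5
t_q=11/4 is in segment 1 (τ=3/4); S_1(τ)=309/94

y_0=0 y_1=4 y_2=3 y_3=5
S(11/4) = 309/94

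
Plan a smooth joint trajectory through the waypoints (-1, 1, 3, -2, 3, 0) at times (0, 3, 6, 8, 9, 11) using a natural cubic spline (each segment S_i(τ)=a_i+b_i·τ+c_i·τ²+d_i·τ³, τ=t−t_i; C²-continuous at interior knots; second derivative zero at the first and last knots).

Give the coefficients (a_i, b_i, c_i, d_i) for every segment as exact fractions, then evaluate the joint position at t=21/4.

Δ: Δ0=2/3, Δ1=2/3, Δ2=-5/2, Δ3=5, Δ4=-3/2
row 1: diag=12, rhs=0; c'=1/4, d'=0
row 2: denom=10−3·1/4=37/4; d'=(-19−3·0)/(37/4)=-76/37
row 3: denom=6−2·8/37=206/37; d'=(45−2·-76/37)/(206/37)=1817/206
row 4: denom=6−1·37/206=1199/206; d'=(-39−1·1817/206)/(1199/206)=-9851/1199
back: M4=-9851/1199
back: M3=1817/206−37/206·-9851/1199=12345/1199
back: M2=-76/37−8/37·12345/1199=-5132/1199
back: M1=0−1/4·-5132/1199=1283/1199
M: M0=0, M1=1283/1199, M2=-5132/1199, M3=12345/1199, M4=-9851/1199, M5=0
seg 0: a=-1, c=M0/2=0, d=(M1−M0)/(6·3)=1283/21582, b=Δ0−h0·(2M0+M1)/6=947/7194
seg 1: a=1, c=M1/2=1283/2398, d=(M2−M1)/(6·3)=-6415/21582, b=Δ1−h1·(2M1+M2)/6=6247/3597
seg 2: a=3, c=M2/2=-2566/1199, d=(M3−M2)/(6·2)=17477/14388, b=Δ2−h2·(2M2+M3)/6=-22147/7194
seg 3: a=-2, c=M3/2=12345/2398, d=(M4−M3)/(6·1)=-11098/3597, b=Δ3−h3·(2M3+M4)/6=1921/654
seg 4: a=3, c=M4/2=-9851/2398, d=(M5−M4)/(6·2)=9851/14388, b=Δ4−h4·(2M4+M5)/6=28613/7194
t_q=21/4 → seg 1, τ=9/4; S=1+6247/3597·τ+1283/2398·τ²+-6415/21582·τ³=649261/153472

  seg 0: a=-1 b=947/7194 c=0 d=1283/21582
  seg 1: a=1 b=6247/3597 c=1283/2398 d=-6415/21582
  seg 2: a=3 b=-22147/7194 c=-2566/1199 d=17477/14388
  seg 3: a=-2 b=1921/654 c=12345/2398 d=-11098/3597
  seg 4: a=3 b=28613/7194 c=-9851/2398 d=9851/14388
S(21/4) = 649261/153472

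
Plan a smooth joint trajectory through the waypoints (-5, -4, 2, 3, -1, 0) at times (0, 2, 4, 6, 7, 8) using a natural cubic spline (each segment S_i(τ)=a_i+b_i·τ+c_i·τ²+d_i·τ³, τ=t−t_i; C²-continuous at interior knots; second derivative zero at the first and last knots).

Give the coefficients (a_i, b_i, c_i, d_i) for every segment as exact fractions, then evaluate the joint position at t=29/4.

  seg 0: a=-5 b=-65/313 c=0 d=443/2504
  seg 1: a=-4 b=1199/626 c=1329/1252 d=-325/1252
  seg 2: a=2 b=1907/626 c=-621/1252 d=-973/2504
  seg 3: a=3 b=-1127/313 c=-885/313 d=760/313
  seg 4: a=-1 b=-617/313 c=1395/313 d=-465/313
S(29/4) = -24789/20032

Δ: Δ0=1/2, Δ1=3, Δ2=1/2, Δ3=-4, Δ4=1
row 1: diag=8, rhs=15; c'=1/4, d'=15/8
row 2: denom=8−2·1/4=15/2; d'=(-15−2·15/8)/(15/2)=-5/2
row 3: denom=6−2·4/15=82/15; d'=(-27−2·-5/2)/(82/15)=-165/41
row 4: denom=4−1·15/82=313/82; d'=(30−1·-165/41)/(313/82)=2790/313
back: M4=2790/313
back: M3=-165/41−15/82·2790/313=-1770/313
back: M2=-5/2−4/15·-1770/313=-621/626
back: M1=15/8−1/4·-621/626=1329/626
M: M0=0, M1=1329/626, M2=-621/626, M3=-1770/313, M4=2790/313, M5=0
seg 0: a=-5, c=M0/2=0, d=(M1−M0)/(6·2)=443/2504, b=Δ0−h0·(2M0+M1)/6=-65/313
seg 1: a=-4, c=M1/2=1329/1252, d=(M2−M1)/(6·2)=-325/1252, b=Δ1−h1·(2M1+M2)/6=1199/626
seg 2: a=2, c=M2/2=-621/1252, d=(M3−M2)/(6·2)=-973/2504, b=Δ2−h2·(2M2+M3)/6=1907/626
seg 3: a=3, c=M3/2=-885/313, d=(M4−M3)/(6·1)=760/313, b=Δ3−h3·(2M3+M4)/6=-1127/313
seg 4: a=-1, c=M4/2=1395/313, d=(M5−M4)/(6·1)=-465/313, b=Δ4−h4·(2M4+M5)/6=-617/313
t_q=29/4 → seg 4, τ=1/4; S=-1+-617/313·τ+1395/313·τ²+-465/313·τ³=-24789/20032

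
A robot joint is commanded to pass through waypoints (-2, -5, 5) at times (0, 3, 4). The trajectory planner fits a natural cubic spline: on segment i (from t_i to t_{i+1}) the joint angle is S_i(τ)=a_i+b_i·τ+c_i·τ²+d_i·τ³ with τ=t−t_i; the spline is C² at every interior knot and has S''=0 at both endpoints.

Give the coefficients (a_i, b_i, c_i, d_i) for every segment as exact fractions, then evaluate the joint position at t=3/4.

  seg 0: a=-2 b=-41/8 c=0 d=11/24
  seg 1: a=-5 b=29/4 c=33/8 d=-11/8
S(3/4) = -2893/512

Δ: Δ0=-1, Δ1=10
row 1: diag=8, rhs=66; c'=1/8, d'=33/4
back: M1=33/4
M: M0=0, M1=33/4, M2=0
seg 0: a=-2, c=M0/2=0, d=(M1−M0)/(6·3)=11/24, b=Δ0−h0·(2M0+M1)/6=-41/8
seg 1: a=-5, c=M1/2=33/8, d=(M2−M1)/(6·1)=-11/8, b=Δ1−h1·(2M1+M2)/6=29/4
t_q=3/4 → seg 0, τ=3/4; S=-2+-41/8·τ+0·τ²+11/24·τ³=-2893/512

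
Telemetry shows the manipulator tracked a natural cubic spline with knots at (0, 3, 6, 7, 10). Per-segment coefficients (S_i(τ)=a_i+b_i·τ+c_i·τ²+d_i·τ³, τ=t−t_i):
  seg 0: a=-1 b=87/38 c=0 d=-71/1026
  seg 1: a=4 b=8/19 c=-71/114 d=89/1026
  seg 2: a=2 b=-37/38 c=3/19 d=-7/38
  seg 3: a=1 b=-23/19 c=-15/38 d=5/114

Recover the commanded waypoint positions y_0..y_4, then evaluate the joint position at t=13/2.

y_0=-1 y_1=4 y_2=2 y_3=1 y_4=-5
S(13/2) = 465/304

y_0 = S_0(0) = a_0 = -1
y_1 = S_1(0) = a_1 = 4
y_2 = S_2(0) = a_2 = 2
y_3 = S_3(0) = a_3 = 1
y_4 = S_3(3) = -5
t_q=13/2 is in segment 2 (τ=1/2); S_2(τ)=465/304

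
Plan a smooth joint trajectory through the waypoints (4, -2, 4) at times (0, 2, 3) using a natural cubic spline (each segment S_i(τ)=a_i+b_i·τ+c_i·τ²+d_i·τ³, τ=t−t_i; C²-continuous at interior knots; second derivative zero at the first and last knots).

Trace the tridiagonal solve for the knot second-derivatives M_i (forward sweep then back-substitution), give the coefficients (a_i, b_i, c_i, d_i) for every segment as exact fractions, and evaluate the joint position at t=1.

  seg 0: a=4 b=-6 c=0 d=3/4
  seg 1: a=-2 b=3 c=9/2 d=-3/2
S(1) = -5/4

Δ: Δ0=-3, Δ1=6
row 1: diag=6, rhs=54; c'=1/6, d'=9
back: M1=9
M: M0=0, M1=9, M2=0
seg 0: a=4, c=M0/2=0, d=(M1−M0)/(6·2)=3/4, b=Δ0−h0·(2M0+M1)/6=-6
seg 1: a=-2, c=M1/2=9/2, d=(M2−M1)/(6·1)=-3/2, b=Δ1−h1·(2M1+M2)/6=3
t_q=1 → seg 0, τ=1; S=4+-6·τ+0·τ²+3/4·τ³=-5/4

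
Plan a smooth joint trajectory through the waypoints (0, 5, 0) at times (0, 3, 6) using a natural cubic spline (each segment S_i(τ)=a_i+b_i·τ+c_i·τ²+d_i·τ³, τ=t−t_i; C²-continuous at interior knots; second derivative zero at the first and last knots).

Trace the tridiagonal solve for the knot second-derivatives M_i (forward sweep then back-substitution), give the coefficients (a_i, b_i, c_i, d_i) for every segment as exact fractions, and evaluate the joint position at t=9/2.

  seg 0: a=0 b=5/2 c=0 d=-5/54
  seg 1: a=5 b=0 c=-5/6 d=5/54
S(9/2) = 55/16

Δ: Δ0=5/3, Δ1=-5/3
row 1: diag=12, rhs=-20; c'=1/4, d'=-5/3
back: M1=-5/3
M: M0=0, M1=-5/3, M2=0
seg 0: a=0, c=M0/2=0, d=(M1−M0)/(6·3)=-5/54, b=Δ0−h0·(2M0+M1)/6=5/2
seg 1: a=5, c=M1/2=-5/6, d=(M2−M1)/(6·3)=5/54, b=Δ1−h1·(2M1+M2)/6=0
t_q=9/2 → seg 1, τ=3/2; S=5+0·τ+-5/6·τ²+5/54·τ³=55/16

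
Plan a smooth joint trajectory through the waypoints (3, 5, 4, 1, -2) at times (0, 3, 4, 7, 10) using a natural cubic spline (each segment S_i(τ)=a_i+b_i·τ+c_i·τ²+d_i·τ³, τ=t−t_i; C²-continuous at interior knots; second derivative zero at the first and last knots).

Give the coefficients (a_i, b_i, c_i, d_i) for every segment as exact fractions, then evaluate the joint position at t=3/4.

  seg 0: a=3 b=99/76 c=0 d=-145/2052
  seg 1: a=5 b=-23/38 c=-145/228 d=55/228
  seg 2: a=4 b=-263/228 c=5/57 d=-25/2052
  seg 3: a=1 b=-109/114 c=-5/228 d=5/2052
S(3/4) = 19199/4864

Δ: Δ0=2/3, Δ1=-1, Δ2=-1, Δ3=-1
row 1: diag=8, rhs=-10; c'=1/8, d'=-5/4
row 2: denom=8−1·1/8=63/8; d'=(0−1·-5/4)/(63/8)=10/63
row 3: denom=12−3·8/21=76/7; d'=(0−3·10/63)/(76/7)=-5/114
back: M3=-5/114
back: M2=10/63−8/21·-5/114=10/57
back: M1=-5/4−1/8·10/57=-145/114
M: M0=0, M1=-145/114, M2=10/57, M3=-5/114, M4=0
seg 0: a=3, c=M0/2=0, d=(M1−M0)/(6·3)=-145/2052, b=Δ0−h0·(2M0+M1)/6=99/76
seg 1: a=5, c=M1/2=-145/228, d=(M2−M1)/(6·1)=55/228, b=Δ1−h1·(2M1+M2)/6=-23/38
seg 2: a=4, c=M2/2=5/57, d=(M3−M2)/(6·3)=-25/2052, b=Δ2−h2·(2M2+M3)/6=-263/228
seg 3: a=1, c=M3/2=-5/228, d=(M4−M3)/(6·3)=5/2052, b=Δ3−h3·(2M3+M4)/6=-109/114
t_q=3/4 → seg 0, τ=3/4; S=3+99/76·τ+0·τ²+-145/2052·τ³=19199/4864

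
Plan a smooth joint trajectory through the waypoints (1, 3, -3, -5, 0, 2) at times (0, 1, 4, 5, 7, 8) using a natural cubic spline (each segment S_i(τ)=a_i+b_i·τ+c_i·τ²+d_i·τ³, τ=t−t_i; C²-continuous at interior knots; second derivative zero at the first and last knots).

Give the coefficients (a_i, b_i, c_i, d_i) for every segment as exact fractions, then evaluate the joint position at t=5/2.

Δ: Δ0=2, Δ1=-2, Δ2=-2, Δ3=5/2, Δ4=2
row 1: diag=8, rhs=-24; c'=3/8, d'=-3
row 2: denom=8−3·3/8=55/8; d'=(0−3·-3)/(55/8)=72/55
row 3: denom=6−1·8/55=322/55; d'=(27−1·72/55)/(322/55)=1413/322
row 4: denom=6−2·55/161=856/161; d'=(-3−2·1413/322)/(856/161)=-237/107
back: M4=-237/107
back: M3=1413/322−55/161·-237/107=1101/214
back: M2=72/55−8/55·1101/214=60/107
back: M1=-3−3/8·60/107=-687/214
M: M0=0, M1=-687/214, M2=60/107, M3=1101/214, M4=-237/107, M5=0
seg 0: a=1, c=M0/2=0, d=(M1−M0)/(6·1)=-229/428, b=Δ0−h0·(2M0+M1)/6=1085/428
seg 1: a=3, c=M1/2=-687/428, d=(M2−M1)/(6·3)=269/1284, b=Δ1−h1·(2M1+M2)/6=199/214
seg 2: a=-3, c=M2/2=30/107, d=(M3−M2)/(6·1)=327/428, b=Δ2−h2·(2M2+M3)/6=-1303/428
seg 3: a=-5, c=M3/2=1101/428, d=(M4−M3)/(6·2)=-525/856, b=Δ3−h3·(2M3+M4)/6=-41/214
seg 4: a=0, c=M4/2=-237/214, d=(M5−M4)/(6·1)=79/214, b=Δ4−h4·(2M4+M5)/6=293/107
t_q=5/2 → seg 1, τ=3/2; S=3+199/214·τ+-687/428·τ²+269/1284·τ³=5103/3424

  seg 0: a=1 b=1085/428 c=0 d=-229/428
  seg 1: a=3 b=199/214 c=-687/428 d=269/1284
  seg 2: a=-3 b=-1303/428 c=30/107 d=327/428
  seg 3: a=-5 b=-41/214 c=1101/428 d=-525/856
  seg 4: a=0 b=293/107 c=-237/214 d=79/214
S(5/2) = 5103/3424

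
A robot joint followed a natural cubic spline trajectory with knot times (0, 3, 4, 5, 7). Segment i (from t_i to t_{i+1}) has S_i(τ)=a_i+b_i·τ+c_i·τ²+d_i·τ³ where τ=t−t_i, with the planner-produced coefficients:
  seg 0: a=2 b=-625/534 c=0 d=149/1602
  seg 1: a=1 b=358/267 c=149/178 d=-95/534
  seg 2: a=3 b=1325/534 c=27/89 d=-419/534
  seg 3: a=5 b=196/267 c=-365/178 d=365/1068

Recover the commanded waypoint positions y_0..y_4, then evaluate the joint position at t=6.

y_0=2 y_1=1 y_2=3 y_3=5 y_4=1
S(6) = 1433/356

y_0 = S_0(0) = a_0 = 2
y_1 = S_1(0) = a_1 = 1
y_2 = S_2(0) = a_2 = 3
y_3 = S_3(0) = a_3 = 5
y_4 = S_3(2) = 1
t_q=6 is in segment 3 (τ=1); S_3(τ)=1433/356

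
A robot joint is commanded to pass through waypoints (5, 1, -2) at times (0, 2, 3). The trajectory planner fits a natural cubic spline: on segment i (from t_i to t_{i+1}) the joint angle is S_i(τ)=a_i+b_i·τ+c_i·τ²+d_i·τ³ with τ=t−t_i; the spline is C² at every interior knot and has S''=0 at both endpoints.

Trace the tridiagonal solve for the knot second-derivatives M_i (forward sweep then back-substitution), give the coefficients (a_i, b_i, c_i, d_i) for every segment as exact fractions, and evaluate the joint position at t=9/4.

  seg 0: a=5 b=-5/3 c=0 d=-1/12
  seg 1: a=1 b=-8/3 c=-1/2 d=1/6
S(9/4) = 39/128

Δ: Δ0=-2, Δ1=-3
row 1: diag=6, rhs=-6; c'=1/6, d'=-1
back: M1=-1
M: M0=0, M1=-1, M2=0
seg 0: a=5, c=M0/2=0, d=(M1−M0)/(6·2)=-1/12, b=Δ0−h0·(2M0+M1)/6=-5/3
seg 1: a=1, c=M1/2=-1/2, d=(M2−M1)/(6·1)=1/6, b=Δ1−h1·(2M1+M2)/6=-8/3
t_q=9/4 → seg 1, τ=1/4; S=1+-8/3·τ+-1/2·τ²+1/6·τ³=39/128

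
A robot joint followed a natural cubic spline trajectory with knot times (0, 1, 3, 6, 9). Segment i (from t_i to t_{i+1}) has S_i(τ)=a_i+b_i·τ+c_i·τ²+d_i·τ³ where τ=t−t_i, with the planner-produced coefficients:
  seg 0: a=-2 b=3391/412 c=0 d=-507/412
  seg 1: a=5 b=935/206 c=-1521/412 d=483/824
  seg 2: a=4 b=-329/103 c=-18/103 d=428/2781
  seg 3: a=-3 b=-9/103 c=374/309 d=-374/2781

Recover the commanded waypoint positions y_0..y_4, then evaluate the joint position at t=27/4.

y_0 = S_0(0) = a_0 = -2
y_1 = S_1(0) = a_1 = 5
y_2 = S_2(0) = a_2 = 4
y_3 = S_3(0) = a_3 = -3
y_4 = S_3(3) = 4
t_q=27/4 is in segment 3 (τ=3/4); S_3(τ)=-8047/3296

y_0=-2 y_1=5 y_2=4 y_3=-3 y_4=4
S(27/4) = -8047/3296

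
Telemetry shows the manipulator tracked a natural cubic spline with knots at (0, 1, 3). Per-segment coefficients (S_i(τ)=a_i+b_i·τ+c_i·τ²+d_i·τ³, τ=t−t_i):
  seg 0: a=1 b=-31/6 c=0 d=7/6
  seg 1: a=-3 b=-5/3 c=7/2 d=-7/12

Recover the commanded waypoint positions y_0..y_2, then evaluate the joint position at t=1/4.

y_0=1 y_1=-3 y_2=3
S(1/4) = -35/128

y_0 = S_0(0) = a_0 = 1
y_1 = S_1(0) = a_1 = -3
y_2 = S_1(2) = 3
t_q=1/4 is in segment 0 (τ=1/4); S_0(τ)=-35/128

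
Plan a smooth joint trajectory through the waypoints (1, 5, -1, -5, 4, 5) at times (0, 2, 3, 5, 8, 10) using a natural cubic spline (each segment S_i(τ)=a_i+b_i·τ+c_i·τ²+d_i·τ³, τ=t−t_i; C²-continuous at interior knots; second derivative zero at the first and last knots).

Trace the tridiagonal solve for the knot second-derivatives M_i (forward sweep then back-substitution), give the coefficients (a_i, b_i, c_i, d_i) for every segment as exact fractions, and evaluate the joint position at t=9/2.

Δ: Δ0=2, Δ1=-6, Δ2=-2, Δ3=3, Δ4=1/2
row 1: diag=6, rhs=-48; c'=1/6, d'=-8
row 2: denom=6−1·1/6=35/6; d'=(24−1·-8)/(35/6)=192/35
row 3: denom=10−2·12/35=326/35; d'=(30−2·192/35)/(326/35)=333/163
row 4: denom=10−3·105/326=2945/326; d'=(-15−3·333/163)/(2945/326)=-6888/2945
back: M4=-6888/2945
back: M3=333/163−105/326·-6888/2945=1647/589
back: M2=192/35−12/35·1647/589=13332/2945
back: M1=-8−1/6·13332/2945=-25782/2945
M: M0=0, M1=-25782/2945, M2=13332/2945, M3=1647/589, M4=-6888/2945, M5=0
seg 0: a=1, c=M0/2=0, d=(M1−M0)/(6·2)=-4297/5890, b=Δ0−h0·(2M0+M1)/6=14484/2945
seg 1: a=5, c=M1/2=-12891/2945, d=(M2−M1)/(6·1)=6519/2945, b=Δ1−h1·(2M1+M2)/6=-11298/2945
seg 2: a=-1, c=M2/2=6666/2945, d=(M3−M2)/(6·2)=-1699/11780, b=Δ2−h2·(2M2+M3)/6=-17523/2945
seg 3: a=-5, c=M3/2=1647/1178, d=(M4−M3)/(6·3)=-5041/17670, b=Δ3−h3·(2M3+M4)/6=4044/2945
seg 4: a=4, c=M4/2=-3444/2945, d=(M5−M4)/(6·2)=574/2945, b=Δ4−h4·(2M4+M5)/6=12129/5890
t_q=9/2 → seg 2, τ=3/2; S=-1+-17523/2945·τ+6666/2945·τ²+-1699/11780·τ³=-100253/18848

  seg 0: a=1 b=14484/2945 c=0 d=-4297/5890
  seg 1: a=5 b=-11298/2945 c=-12891/2945 d=6519/2945
  seg 2: a=-1 b=-17523/2945 c=6666/2945 d=-1699/11780
  seg 3: a=-5 b=4044/2945 c=1647/1178 d=-5041/17670
  seg 4: a=4 b=12129/5890 c=-3444/2945 d=574/2945
S(9/2) = -100253/18848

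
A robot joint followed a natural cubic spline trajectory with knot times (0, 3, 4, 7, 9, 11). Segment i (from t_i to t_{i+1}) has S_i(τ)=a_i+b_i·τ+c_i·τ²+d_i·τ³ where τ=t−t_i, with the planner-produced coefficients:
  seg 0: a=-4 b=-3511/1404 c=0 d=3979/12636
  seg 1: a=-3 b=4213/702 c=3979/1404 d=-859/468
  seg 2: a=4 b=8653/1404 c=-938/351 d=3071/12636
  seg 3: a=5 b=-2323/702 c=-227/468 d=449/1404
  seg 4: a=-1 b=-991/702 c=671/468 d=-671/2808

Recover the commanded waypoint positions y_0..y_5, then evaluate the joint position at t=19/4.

y_0 = S_0(0) = a_0 = -4
y_1 = S_1(0) = a_1 = -3
y_2 = S_2(0) = a_2 = 4
y_3 = S_3(0) = a_3 = 5
y_4 = S_4(0) = a_4 = -1
y_5 = S_4(2) = 0
t_q=19/4 is in segment 2 (τ=3/4); S_2(τ)=72101/9984

y_0=-4 y_1=-3 y_2=4 y_3=5 y_4=-1 y_5=0
S(19/4) = 72101/9984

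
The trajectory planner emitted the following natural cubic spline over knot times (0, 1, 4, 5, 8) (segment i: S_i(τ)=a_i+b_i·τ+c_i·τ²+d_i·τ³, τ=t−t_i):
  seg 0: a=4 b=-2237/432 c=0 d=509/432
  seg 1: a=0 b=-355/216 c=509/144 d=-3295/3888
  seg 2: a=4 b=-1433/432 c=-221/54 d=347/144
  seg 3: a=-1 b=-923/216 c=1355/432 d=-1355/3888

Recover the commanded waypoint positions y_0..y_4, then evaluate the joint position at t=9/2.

y_0=4 y_1=0 y_2=4 y_3=-1 y_4=5
S(9/2) = 5597/3456

y_0 = S_0(0) = a_0 = 4
y_1 = S_1(0) = a_1 = 0
y_2 = S_2(0) = a_2 = 4
y_3 = S_3(0) = a_3 = -1
y_4 = S_3(3) = 5
t_q=9/2 is in segment 2 (τ=1/2); S_2(τ)=5597/3456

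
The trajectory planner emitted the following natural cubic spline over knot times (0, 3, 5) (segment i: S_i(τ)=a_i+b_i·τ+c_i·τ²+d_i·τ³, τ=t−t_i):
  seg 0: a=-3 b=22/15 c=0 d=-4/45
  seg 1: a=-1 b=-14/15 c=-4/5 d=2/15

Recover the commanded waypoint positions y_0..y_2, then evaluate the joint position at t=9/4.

y_0=-3 y_1=-1 y_2=-5
S(9/4) = -57/80

y_0 = S_0(0) = a_0 = -3
y_1 = S_1(0) = a_1 = -1
y_2 = S_1(2) = -5
t_q=9/4 is in segment 0 (τ=9/4); S_0(τ)=-57/80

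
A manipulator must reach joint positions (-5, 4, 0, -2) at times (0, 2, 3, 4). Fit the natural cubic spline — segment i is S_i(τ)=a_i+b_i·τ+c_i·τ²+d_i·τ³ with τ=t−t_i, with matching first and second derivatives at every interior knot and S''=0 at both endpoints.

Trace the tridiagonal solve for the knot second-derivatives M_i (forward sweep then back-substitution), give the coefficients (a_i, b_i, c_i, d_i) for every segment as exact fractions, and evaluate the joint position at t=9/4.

  seg 0: a=-5 b=351/46 c=0 d=-18/23
  seg 1: a=4 b=-81/46 c=-108/23 d=113/46
  seg 2: a=0 b=-87/23 c=123/46 d=-41/46
S(9/4) = 423/128

Δ: Δ0=9/2, Δ1=-4, Δ2=-2
row 1: diag=6, rhs=-51; c'=1/6, d'=-17/2
row 2: denom=4−1·1/6=23/6; d'=(12−1·-17/2)/(23/6)=123/23
back: M2=123/23
back: M1=-17/2−1/6·123/23=-216/23
M: M0=0, M1=-216/23, M2=123/23, M3=0
seg 0: a=-5, c=M0/2=0, d=(M1−M0)/(6·2)=-18/23, b=Δ0−h0·(2M0+M1)/6=351/46
seg 1: a=4, c=M1/2=-108/23, d=(M2−M1)/(6·1)=113/46, b=Δ1−h1·(2M1+M2)/6=-81/46
seg 2: a=0, c=M2/2=123/46, d=(M3−M2)/(6·1)=-41/46, b=Δ2−h2·(2M2+M3)/6=-87/23
t_q=9/4 → seg 1, τ=1/4; S=4+-81/46·τ+-108/23·τ²+113/46·τ³=423/128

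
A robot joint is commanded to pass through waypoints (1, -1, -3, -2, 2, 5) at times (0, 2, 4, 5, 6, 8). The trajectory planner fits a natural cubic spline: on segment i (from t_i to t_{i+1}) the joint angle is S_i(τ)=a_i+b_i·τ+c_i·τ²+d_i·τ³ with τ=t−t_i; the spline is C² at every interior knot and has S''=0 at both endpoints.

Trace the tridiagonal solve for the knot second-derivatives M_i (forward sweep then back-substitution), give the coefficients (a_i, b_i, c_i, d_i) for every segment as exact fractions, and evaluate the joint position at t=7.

  seg 0: a=1 b=-431/482 c=0 d=-51/1928
  seg 1: a=-1 b=-292/241 c=-153/964 d=255/1928
  seg 2: a=-3 b=-125/482 c=153/241 d=301/482
  seg 3: a=-2 b=695/241 c=1209/482 d=-671/482
  seg 4: a=2 b=1795/482 c=-402/241 d=67/241
S(7) = 2089/482

Δ: Δ0=-1, Δ1=-1, Δ2=1, Δ3=4, Δ4=3/2
row 1: diag=8, rhs=0; c'=1/4, d'=0
row 2: denom=6−2·1/4=11/2; d'=(12−2·0)/(11/2)=24/11
row 3: denom=4−1·2/11=42/11; d'=(18−1·24/11)/(42/11)=29/7
row 4: denom=6−1·11/42=241/42; d'=(-15−1·29/7)/(241/42)=-804/241
back: M4=-804/241
back: M3=29/7−11/42·-804/241=1209/241
back: M2=24/11−2/11·1209/241=306/241
back: M1=0−1/4·306/241=-153/482
M: M0=0, M1=-153/482, M2=306/241, M3=1209/241, M4=-804/241, M5=0
seg 0: a=1, c=M0/2=0, d=(M1−M0)/(6·2)=-51/1928, b=Δ0−h0·(2M0+M1)/6=-431/482
seg 1: a=-1, c=M1/2=-153/964, d=(M2−M1)/(6·2)=255/1928, b=Δ1−h1·(2M1+M2)/6=-292/241
seg 2: a=-3, c=M2/2=153/241, d=(M3−M2)/(6·1)=301/482, b=Δ2−h2·(2M2+M3)/6=-125/482
seg 3: a=-2, c=M3/2=1209/482, d=(M4−M3)/(6·1)=-671/482, b=Δ3−h3·(2M3+M4)/6=695/241
seg 4: a=2, c=M4/2=-402/241, d=(M5−M4)/(6·2)=67/241, b=Δ4−h4·(2M4+M5)/6=1795/482
t_q=7 → seg 4, τ=1; S=2+1795/482·τ+-402/241·τ²+67/241·τ³=2089/482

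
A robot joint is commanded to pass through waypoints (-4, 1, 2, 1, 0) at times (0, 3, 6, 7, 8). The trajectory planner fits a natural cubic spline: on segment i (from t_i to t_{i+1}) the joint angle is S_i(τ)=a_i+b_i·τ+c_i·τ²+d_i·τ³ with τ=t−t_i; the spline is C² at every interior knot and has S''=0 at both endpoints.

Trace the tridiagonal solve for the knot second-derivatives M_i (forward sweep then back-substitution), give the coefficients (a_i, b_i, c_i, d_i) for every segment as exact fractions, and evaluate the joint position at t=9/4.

  seg 0: a=-4 b=53/28 c=0 d=-19/756
  seg 1: a=1 b=17/14 c=-19/84 d=-17/756
  seg 2: a=2 b=-3/4 c=-3/7 d=5/28
  seg 3: a=1 b=-15/14 c=3/28 d=-1/28
S(9/4) = -7/256

Δ: Δ0=5/3, Δ1=1/3, Δ2=-1, Δ3=-1
row 1: diag=12, rhs=-8; c'=1/4, d'=-2/3
row 2: denom=8−3·1/4=29/4; d'=(-8−3·-2/3)/(29/4)=-24/29
row 3: denom=4−1·4/29=112/29; d'=(0−1·-24/29)/(112/29)=3/14
back: M3=3/14
back: M2=-24/29−4/29·3/14=-6/7
back: M1=-2/3−1/4·-6/7=-19/42
M: M0=0, M1=-19/42, M2=-6/7, M3=3/14, M4=0
seg 0: a=-4, c=M0/2=0, d=(M1−M0)/(6·3)=-19/756, b=Δ0−h0·(2M0+M1)/6=53/28
seg 1: a=1, c=M1/2=-19/84, d=(M2−M1)/(6·3)=-17/756, b=Δ1−h1·(2M1+M2)/6=17/14
seg 2: a=2, c=M2/2=-3/7, d=(M3−M2)/(6·1)=5/28, b=Δ2−h2·(2M2+M3)/6=-3/4
seg 3: a=1, c=M3/2=3/28, d=(M4−M3)/(6·1)=-1/28, b=Δ3−h3·(2M3+M4)/6=-15/14
t_q=9/4 → seg 0, τ=9/4; S=-4+53/28·τ+0·τ²+-19/756·τ³=-7/256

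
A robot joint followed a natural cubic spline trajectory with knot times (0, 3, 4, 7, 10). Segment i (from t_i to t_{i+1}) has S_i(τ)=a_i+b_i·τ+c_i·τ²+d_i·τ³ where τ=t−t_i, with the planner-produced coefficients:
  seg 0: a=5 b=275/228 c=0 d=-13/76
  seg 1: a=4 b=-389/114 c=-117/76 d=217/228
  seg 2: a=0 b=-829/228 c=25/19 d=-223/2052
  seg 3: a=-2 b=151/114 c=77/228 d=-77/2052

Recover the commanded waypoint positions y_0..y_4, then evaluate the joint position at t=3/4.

y_0 = S_0(0) = a_0 = 5
y_1 = S_1(0) = a_1 = 4
y_2 = S_2(0) = a_2 = 0
y_3 = S_3(0) = a_3 = -2
y_4 = S_3(3) = 4
t_q=3/4 is in segment 0 (τ=3/4); S_0(τ)=28369/4864

y_0=5 y_1=4 y_2=0 y_3=-2 y_4=4
S(3/4) = 28369/4864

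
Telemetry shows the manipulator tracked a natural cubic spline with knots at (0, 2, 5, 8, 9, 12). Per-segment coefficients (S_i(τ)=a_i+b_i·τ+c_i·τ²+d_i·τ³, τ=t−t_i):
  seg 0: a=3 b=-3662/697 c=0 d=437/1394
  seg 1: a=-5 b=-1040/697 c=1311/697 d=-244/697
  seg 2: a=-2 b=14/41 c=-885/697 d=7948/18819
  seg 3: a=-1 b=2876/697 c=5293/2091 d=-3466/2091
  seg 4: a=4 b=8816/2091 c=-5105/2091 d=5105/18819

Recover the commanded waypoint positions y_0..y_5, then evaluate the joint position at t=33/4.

y_0 = S_0(0) = a_0 = 3
y_1 = S_1(0) = a_1 = -5
y_2 = S_2(0) = a_2 = -2
y_3 = S_3(0) = a_3 = -1
y_4 = S_4(0) = a_4 = 4
y_5 = S_4(3) = 2
t_q=33/4 is in segment 3 (τ=1/4); S_3(τ)=215/1312

y_0=3 y_1=-5 y_2=-2 y_3=-1 y_4=4 y_5=2
S(33/4) = 215/1312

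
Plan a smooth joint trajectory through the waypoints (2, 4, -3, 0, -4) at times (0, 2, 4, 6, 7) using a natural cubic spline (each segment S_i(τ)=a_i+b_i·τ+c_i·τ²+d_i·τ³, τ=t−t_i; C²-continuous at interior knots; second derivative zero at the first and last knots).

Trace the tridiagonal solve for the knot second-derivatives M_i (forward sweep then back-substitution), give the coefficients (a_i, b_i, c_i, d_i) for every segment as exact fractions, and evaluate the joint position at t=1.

Δ: Δ0=1, Δ1=-7/2, Δ2=3/2, Δ3=-4
row 1: diag=8, rhs=-27; c'=1/4, d'=-27/8
row 2: denom=8−2·1/4=15/2; d'=(30−2·-27/8)/(15/2)=49/10
row 3: denom=6−2·4/15=82/15; d'=(-33−2·49/10)/(82/15)=-321/41
back: M3=-321/41
back: M2=49/10−4/15·-321/41=573/82
back: M1=-27/8−1/4·573/82=-210/41
M: M0=0, M1=-210/41, M2=573/82, M3=-321/41, M4=0
seg 0: a=2, c=M0/2=0, d=(M1−M0)/(6·2)=-35/82, b=Δ0−h0·(2M0+M1)/6=111/41
seg 1: a=4, c=M1/2=-105/41, d=(M2−M1)/(6·2)=331/328, b=Δ1−h1·(2M1+M2)/6=-99/41
seg 2: a=-3, c=M2/2=573/164, d=(M3−M2)/(6·2)=-405/328, b=Δ2−h2·(2M2+M3)/6=-45/82
seg 3: a=0, c=M3/2=-321/82, d=(M4−M3)/(6·1)=107/82, b=Δ3−h3·(2M3+M4)/6=-57/41
t_q=1 → seg 0, τ=1; S=2+111/41·τ+0·τ²+-35/82·τ³=351/82

  seg 0: a=2 b=111/41 c=0 d=-35/82
  seg 1: a=4 b=-99/41 c=-105/41 d=331/328
  seg 2: a=-3 b=-45/82 c=573/164 d=-405/328
  seg 3: a=0 b=-57/41 c=-321/82 d=107/82
S(1) = 351/82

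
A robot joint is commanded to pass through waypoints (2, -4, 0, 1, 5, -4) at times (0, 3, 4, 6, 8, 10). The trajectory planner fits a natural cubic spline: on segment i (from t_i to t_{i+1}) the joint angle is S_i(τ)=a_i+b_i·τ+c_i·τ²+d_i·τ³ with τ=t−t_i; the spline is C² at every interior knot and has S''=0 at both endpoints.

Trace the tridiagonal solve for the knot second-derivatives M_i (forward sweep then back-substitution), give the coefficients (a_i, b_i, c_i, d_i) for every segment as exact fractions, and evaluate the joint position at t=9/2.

Δ: Δ0=-2, Δ1=4, Δ2=1/2, Δ3=2, Δ4=-9/2
row 1: diag=8, rhs=36; c'=1/8, d'=9/2
row 2: denom=6−1·1/8=47/8; d'=(-21−1·9/2)/(47/8)=-204/47
row 3: denom=8−2·16/47=344/47; d'=(9−2·-204/47)/(344/47)=831/344
row 4: denom=8−2·47/172=641/86; d'=(-39−2·831/344)/(641/86)=-7539/1282
back: M4=-7539/1282
back: M3=831/344−47/172·-7539/1282=5157/1282
back: M2=-204/47−16/47·5157/1282=-3660/641
back: M1=9/2−1/8·-3660/641=3342/641
M: M0=0, M1=3342/641, M2=-3660/641, M3=5157/1282, M4=-7539/1282, M5=0
seg 0: a=2, c=M0/2=0, d=(M1−M0)/(6·3)=557/1923, b=Δ0−h0·(2M0+M1)/6=-2953/641
seg 1: a=-4, c=M1/2=1671/641, d=(M2−M1)/(6·1)=-1167/641, b=Δ1−h1·(2M1+M2)/6=2060/641
seg 2: a=0, c=M2/2=-1830/641, d=(M3−M2)/(6·2)=4159/5128, b=Δ2−h2·(2M2+M3)/6=1901/641
seg 3: a=1, c=M3/2=5157/2564, d=(M4−M3)/(6·2)=-529/641, b=Δ3−h3·(2M3+M4)/6=1639/1282
seg 4: a=5, c=M4/2=-7539/2564, d=(M5−M4)/(6·2)=2513/5128, b=Δ4−h4·(2M4+M5)/6=-743/1282
t_q=9/2 → seg 2, τ=1/2; S=0+1901/641·τ+-1830/641·τ²+4159/5128·τ³=35711/41024

  seg 0: a=2 b=-2953/641 c=0 d=557/1923
  seg 1: a=-4 b=2060/641 c=1671/641 d=-1167/641
  seg 2: a=0 b=1901/641 c=-1830/641 d=4159/5128
  seg 3: a=1 b=1639/1282 c=5157/2564 d=-529/641
  seg 4: a=5 b=-743/1282 c=-7539/2564 d=2513/5128
S(9/2) = 35711/41024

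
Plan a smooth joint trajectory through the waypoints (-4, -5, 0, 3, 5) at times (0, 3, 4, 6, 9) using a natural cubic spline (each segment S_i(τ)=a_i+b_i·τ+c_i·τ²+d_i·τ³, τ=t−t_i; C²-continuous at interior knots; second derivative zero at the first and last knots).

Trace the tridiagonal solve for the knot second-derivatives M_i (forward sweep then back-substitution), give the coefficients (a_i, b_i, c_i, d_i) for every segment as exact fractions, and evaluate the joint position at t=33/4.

  seg 0: a=-4 b=-571/219 c=0 d=166/657
  seg 1: a=-5 b=923/219 c=166/73 d=-326/219
  seg 2: a=0 b=941/219 c=-160/73 d=695/1752
  seg 3: a=3 b=127/438 c=55/292 d=-55/2628
S(33/4) = 81621/18688

Δ: Δ0=-1/3, Δ1=5, Δ2=3/2, Δ3=2/3
row 1: diag=8, rhs=32; c'=1/8, d'=4
row 2: denom=6−1·1/8=47/8; d'=(-21−1·4)/(47/8)=-200/47
row 3: denom=10−2·16/47=438/47; d'=(-5−2·-200/47)/(438/47)=55/146
back: M3=55/146
back: M2=-200/47−16/47·55/146=-320/73
back: M1=4−1/8·-320/73=332/73
M: M0=0, M1=332/73, M2=-320/73, M3=55/146, M4=0
seg 0: a=-4, c=M0/2=0, d=(M1−M0)/(6·3)=166/657, b=Δ0−h0·(2M0+M1)/6=-571/219
seg 1: a=-5, c=M1/2=166/73, d=(M2−M1)/(6·1)=-326/219, b=Δ1−h1·(2M1+M2)/6=923/219
seg 2: a=0, c=M2/2=-160/73, d=(M3−M2)/(6·2)=695/1752, b=Δ2−h2·(2M2+M3)/6=941/219
seg 3: a=3, c=M3/2=55/292, d=(M4−M3)/(6·3)=-55/2628, b=Δ3−h3·(2M3+M4)/6=127/438
t_q=33/4 → seg 3, τ=9/4; S=3+127/438·τ+55/292·τ²+-55/2628·τ³=81621/18688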